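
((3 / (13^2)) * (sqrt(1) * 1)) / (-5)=-3 / 845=-0.00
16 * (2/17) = 32/17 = 1.88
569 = 569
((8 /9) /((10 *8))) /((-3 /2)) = -1 /135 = -0.01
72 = 72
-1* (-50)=50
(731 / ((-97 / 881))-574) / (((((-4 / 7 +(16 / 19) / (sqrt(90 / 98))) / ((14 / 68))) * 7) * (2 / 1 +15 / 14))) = -95757337473 * sqrt(5) / 1572079097-556955942445 / 6288316388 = -224.77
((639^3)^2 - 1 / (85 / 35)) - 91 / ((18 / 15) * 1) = 6943929784700528645 / 102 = 68077742987260084.75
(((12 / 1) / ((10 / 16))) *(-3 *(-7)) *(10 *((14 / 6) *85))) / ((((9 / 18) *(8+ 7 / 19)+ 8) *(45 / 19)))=38491264 / 1389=27711.49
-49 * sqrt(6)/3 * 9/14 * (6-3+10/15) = -77 * sqrt(6)/2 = -94.31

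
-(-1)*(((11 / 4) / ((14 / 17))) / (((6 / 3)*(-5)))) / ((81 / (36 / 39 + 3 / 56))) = -14773 / 3669120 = -0.00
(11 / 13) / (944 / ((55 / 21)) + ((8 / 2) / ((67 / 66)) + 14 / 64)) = 1297120 / 558910183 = 0.00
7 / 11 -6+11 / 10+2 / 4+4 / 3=-401 / 165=-2.43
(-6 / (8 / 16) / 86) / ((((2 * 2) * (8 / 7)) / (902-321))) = -12201 / 688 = -17.73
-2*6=-12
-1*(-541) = 541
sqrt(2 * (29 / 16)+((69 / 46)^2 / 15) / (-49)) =sqrt(70990) / 140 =1.90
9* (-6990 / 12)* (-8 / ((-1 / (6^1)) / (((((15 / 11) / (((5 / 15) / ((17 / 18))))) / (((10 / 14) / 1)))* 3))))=-44917740 / 11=-4083430.91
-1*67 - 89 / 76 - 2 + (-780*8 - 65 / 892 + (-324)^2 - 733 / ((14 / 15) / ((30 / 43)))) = 250266604267 / 2550674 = 98117.83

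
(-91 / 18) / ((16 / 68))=-1547 / 72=-21.49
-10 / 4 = -5 / 2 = -2.50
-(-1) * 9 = 9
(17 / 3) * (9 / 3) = 17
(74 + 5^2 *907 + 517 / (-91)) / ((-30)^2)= 1034821 / 40950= 25.27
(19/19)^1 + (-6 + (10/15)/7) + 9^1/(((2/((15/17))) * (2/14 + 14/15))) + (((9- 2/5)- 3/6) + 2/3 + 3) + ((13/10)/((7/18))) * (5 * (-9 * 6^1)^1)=-179924902/201705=-892.02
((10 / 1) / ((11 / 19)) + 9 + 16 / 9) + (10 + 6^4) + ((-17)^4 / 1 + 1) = 8400749 / 99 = 84856.05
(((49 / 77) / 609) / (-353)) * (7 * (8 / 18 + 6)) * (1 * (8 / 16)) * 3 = -7 / 34947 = -0.00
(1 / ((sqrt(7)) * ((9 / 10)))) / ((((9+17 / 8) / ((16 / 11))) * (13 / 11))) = 1280 * sqrt(7) / 72891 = 0.05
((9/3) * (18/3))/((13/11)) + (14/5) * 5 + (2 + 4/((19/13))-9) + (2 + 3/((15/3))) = 34046/1235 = 27.57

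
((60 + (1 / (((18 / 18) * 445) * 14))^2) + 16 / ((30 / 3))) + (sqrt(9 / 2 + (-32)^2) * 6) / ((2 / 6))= 638.86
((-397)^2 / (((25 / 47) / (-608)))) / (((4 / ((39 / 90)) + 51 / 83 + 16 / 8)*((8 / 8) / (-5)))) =4859637731936 / 63905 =76044718.44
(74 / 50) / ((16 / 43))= 1591 / 400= 3.98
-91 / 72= -1.26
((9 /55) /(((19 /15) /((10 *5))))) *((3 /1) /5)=810 /209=3.88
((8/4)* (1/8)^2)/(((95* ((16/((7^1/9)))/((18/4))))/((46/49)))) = 0.00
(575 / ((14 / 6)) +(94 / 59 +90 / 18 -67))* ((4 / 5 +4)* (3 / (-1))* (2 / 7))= -11063088 / 14455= -765.35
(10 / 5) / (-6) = -1 / 3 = -0.33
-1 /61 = -0.02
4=4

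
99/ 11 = 9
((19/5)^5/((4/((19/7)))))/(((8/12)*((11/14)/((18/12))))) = 423412929/275000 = 1539.68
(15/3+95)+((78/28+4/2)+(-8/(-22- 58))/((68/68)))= 3671/35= 104.89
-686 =-686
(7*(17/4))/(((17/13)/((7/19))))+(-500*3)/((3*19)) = -1363/76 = -17.93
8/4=2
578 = 578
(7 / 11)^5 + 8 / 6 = 694625 / 483153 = 1.44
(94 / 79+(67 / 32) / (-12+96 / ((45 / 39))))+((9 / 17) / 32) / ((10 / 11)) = 94663743 / 76497280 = 1.24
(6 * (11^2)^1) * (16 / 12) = 968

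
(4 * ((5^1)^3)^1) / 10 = 50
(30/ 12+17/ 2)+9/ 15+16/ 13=834/ 65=12.83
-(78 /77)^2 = -6084 /5929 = -1.03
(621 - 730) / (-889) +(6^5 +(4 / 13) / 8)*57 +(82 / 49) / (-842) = 30191773078003 / 68116958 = 443234.31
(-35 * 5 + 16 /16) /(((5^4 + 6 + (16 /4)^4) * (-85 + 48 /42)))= 1218 /520669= 0.00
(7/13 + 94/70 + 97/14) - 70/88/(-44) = 8.83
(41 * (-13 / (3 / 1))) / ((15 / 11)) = -5863 / 45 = -130.29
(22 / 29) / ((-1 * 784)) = -11 / 11368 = -0.00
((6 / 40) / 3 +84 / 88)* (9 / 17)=117 / 220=0.53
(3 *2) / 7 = 6 / 7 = 0.86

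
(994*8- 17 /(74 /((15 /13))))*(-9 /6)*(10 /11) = -114743535 /10582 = -10843.27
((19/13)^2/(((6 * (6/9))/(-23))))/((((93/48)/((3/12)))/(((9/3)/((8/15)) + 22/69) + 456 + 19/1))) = -95838641/125736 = -762.22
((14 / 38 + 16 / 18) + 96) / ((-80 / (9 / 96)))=-16631 / 145920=-0.11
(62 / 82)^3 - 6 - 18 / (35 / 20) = -7648457 / 482447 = -15.85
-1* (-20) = 20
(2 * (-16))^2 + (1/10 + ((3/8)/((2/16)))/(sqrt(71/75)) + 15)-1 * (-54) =15 * sqrt(213)/71 + 10931/10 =1096.18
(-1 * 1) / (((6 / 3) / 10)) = -5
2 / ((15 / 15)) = 2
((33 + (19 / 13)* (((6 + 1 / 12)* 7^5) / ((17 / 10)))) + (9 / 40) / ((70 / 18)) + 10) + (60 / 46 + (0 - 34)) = 1876781593069 / 21348600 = 87911.23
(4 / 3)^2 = 16 / 9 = 1.78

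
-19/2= -9.50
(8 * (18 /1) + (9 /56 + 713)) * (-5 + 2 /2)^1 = -3428.64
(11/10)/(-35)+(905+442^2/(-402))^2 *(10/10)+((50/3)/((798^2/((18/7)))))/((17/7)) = 106655570624820451/607455295650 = 175577.65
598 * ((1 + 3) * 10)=23920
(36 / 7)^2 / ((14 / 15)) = 9720 / 343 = 28.34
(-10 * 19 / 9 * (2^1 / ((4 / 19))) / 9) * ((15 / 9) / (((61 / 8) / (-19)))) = 1371800 / 14823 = 92.55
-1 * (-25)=25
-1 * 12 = -12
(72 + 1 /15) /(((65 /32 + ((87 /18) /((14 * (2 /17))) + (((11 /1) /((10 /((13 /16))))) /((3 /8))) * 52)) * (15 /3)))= 242144 /2165505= 0.11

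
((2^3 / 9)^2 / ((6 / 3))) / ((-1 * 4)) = -8 / 81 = -0.10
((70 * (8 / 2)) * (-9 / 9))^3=-21952000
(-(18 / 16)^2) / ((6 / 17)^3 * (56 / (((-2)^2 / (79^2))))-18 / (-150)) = -3316275 / 10065799232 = -0.00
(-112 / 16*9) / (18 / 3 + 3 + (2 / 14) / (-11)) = -4851 / 692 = -7.01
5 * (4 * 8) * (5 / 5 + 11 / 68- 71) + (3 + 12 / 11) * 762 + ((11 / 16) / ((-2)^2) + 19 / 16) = -96408051 / 11968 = -8055.49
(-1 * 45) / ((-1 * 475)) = 9 / 95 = 0.09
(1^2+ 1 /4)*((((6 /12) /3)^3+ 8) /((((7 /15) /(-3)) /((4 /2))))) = -6175 /48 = -128.65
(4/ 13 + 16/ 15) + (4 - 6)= -122/ 195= -0.63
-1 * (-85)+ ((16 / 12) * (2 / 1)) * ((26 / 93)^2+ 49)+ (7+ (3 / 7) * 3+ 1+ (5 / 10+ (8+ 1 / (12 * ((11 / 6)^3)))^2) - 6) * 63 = 413701937350333 / 91933386534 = 4500.02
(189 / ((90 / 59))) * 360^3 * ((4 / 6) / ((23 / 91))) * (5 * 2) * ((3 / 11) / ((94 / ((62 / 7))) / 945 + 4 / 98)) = 798977792692.03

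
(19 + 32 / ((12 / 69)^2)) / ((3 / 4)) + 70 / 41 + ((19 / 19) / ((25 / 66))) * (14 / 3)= 1486278 / 1025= 1450.03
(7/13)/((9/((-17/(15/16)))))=-1904/1755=-1.08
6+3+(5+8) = 22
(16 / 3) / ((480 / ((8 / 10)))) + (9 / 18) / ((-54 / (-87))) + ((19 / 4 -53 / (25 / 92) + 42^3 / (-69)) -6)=-6568186 / 5175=-1269.21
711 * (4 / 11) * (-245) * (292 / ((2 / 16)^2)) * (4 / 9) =-526118167.27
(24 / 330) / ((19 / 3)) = 12 / 1045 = 0.01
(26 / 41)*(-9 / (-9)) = 26 / 41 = 0.63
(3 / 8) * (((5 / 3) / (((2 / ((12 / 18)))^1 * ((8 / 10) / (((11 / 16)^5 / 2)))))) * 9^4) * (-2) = -8805463425 / 33554432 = -262.42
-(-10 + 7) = 3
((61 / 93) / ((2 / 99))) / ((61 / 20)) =330 / 31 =10.65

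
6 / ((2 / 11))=33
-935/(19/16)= -14960/19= -787.37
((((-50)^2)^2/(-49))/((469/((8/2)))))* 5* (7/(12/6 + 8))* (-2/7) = 25000000/22981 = 1087.86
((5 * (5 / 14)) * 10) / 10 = 25 / 14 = 1.79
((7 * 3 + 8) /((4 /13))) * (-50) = -9425 /2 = -4712.50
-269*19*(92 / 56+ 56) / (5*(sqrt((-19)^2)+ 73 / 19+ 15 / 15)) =-26122321 / 10570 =-2471.36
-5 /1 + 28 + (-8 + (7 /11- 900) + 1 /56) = -884.35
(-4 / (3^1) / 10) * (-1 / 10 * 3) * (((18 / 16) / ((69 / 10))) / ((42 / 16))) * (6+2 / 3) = 8 / 483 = 0.02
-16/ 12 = -4/ 3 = -1.33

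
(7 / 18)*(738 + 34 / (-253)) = 653380 / 2277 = 286.95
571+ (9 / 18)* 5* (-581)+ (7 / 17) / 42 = -44956 / 51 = -881.49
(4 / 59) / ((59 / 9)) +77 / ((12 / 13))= 3484913 / 41772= 83.43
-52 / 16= -3.25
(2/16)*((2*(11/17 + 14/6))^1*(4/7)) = 152/357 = 0.43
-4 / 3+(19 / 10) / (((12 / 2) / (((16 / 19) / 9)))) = -176 / 135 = -1.30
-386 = -386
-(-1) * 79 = 79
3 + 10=13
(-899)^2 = 808201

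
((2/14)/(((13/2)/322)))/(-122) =-46/793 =-0.06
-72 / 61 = -1.18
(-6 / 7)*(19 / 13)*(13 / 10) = -57 / 35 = -1.63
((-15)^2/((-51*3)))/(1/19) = -475/17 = -27.94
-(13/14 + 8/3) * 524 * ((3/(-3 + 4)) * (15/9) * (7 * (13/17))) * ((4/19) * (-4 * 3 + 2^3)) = 41144480/969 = 42460.76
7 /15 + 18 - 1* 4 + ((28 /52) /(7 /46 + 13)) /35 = 14.47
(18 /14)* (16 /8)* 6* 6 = 648 /7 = 92.57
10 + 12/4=13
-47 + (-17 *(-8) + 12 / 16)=359 / 4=89.75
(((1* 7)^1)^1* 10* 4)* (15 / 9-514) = -430360 / 3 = -143453.33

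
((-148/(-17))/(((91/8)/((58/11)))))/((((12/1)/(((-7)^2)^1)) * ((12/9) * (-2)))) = -6.18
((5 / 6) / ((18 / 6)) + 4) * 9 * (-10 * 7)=-2695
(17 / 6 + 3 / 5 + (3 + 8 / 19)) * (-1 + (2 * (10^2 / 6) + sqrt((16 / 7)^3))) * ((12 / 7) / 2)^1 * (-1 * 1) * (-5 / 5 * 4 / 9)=1000192 * sqrt(7) / 293265 + 1515916 / 17955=93.45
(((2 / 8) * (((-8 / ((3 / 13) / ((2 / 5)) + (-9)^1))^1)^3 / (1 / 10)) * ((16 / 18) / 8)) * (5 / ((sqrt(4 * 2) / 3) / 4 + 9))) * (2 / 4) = 112486400 / 1700393307 - 56243200 * sqrt(2) / 45910619289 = 0.06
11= 11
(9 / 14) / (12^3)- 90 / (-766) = 121343 / 1029504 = 0.12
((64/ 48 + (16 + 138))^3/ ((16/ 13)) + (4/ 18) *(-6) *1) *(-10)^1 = -822206545/ 27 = -30452094.26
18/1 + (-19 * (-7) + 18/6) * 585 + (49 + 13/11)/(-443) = 387783042/4873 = 79577.89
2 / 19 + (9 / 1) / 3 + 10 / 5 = 97 / 19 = 5.11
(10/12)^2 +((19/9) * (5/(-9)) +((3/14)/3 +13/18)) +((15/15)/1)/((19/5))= 24925/43092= 0.58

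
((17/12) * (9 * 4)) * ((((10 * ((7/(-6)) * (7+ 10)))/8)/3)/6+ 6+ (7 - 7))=33949/144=235.76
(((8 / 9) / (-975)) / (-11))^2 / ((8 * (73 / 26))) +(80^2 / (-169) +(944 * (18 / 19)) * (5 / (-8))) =-7712539581033548 / 12922783891875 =-596.82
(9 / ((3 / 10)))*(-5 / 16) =-75 / 8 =-9.38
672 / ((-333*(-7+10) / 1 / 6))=-448 / 111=-4.04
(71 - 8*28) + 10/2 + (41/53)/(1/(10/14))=-54703/371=-147.45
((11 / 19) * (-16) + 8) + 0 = -24 / 19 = -1.26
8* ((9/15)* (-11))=-264/5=-52.80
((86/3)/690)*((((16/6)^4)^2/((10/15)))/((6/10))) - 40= 306385064/1358127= 225.59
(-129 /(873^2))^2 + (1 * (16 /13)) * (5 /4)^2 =1613446170262 /838991996037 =1.92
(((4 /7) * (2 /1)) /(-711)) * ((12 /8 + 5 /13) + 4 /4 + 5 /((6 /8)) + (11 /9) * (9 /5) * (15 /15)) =-18332 /970515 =-0.02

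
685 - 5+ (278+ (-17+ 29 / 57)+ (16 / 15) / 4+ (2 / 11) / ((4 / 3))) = 5905787 / 6270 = 941.91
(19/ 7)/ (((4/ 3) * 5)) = 0.41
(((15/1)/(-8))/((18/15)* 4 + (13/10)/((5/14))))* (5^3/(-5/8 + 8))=-46875/12449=-3.77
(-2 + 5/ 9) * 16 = -23.11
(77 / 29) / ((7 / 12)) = 132 / 29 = 4.55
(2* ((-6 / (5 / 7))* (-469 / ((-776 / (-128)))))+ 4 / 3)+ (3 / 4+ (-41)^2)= 17359577 / 5820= 2982.75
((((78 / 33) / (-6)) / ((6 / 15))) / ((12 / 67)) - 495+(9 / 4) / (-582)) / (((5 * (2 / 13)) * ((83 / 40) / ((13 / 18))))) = -226.47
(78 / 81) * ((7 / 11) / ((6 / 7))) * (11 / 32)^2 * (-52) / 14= -13013 / 41472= -0.31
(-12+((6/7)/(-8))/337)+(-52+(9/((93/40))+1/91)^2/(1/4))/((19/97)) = 6168215286537/203821346092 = 30.26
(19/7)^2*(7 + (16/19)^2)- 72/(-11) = 63.34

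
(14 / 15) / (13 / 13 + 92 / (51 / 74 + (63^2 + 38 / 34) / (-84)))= -3445106 / 3600183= -0.96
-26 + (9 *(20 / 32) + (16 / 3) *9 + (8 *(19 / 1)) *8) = 9949 / 8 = 1243.62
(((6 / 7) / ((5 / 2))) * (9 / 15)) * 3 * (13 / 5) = 1404 / 875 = 1.60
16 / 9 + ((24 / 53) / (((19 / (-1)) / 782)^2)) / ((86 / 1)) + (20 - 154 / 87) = 6211531786 / 214729659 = 28.93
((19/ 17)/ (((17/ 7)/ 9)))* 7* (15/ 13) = 125685/ 3757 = 33.45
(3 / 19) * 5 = 0.79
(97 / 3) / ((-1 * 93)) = -0.35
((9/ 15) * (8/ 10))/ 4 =3/ 25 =0.12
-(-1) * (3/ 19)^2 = 9/ 361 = 0.02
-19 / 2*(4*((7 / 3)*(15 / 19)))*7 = -490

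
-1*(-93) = 93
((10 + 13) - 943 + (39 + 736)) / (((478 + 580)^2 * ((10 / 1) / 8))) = -29 / 279841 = -0.00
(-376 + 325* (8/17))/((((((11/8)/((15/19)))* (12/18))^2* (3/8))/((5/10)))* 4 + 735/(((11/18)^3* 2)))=-54509241600/394490905987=-0.14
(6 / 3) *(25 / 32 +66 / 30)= 477 / 80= 5.96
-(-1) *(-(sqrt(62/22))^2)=-31/11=-2.82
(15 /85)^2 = 9 /289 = 0.03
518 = 518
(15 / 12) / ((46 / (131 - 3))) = 80 / 23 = 3.48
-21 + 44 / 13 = -229 / 13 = -17.62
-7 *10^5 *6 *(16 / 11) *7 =-470400000 / 11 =-42763636.36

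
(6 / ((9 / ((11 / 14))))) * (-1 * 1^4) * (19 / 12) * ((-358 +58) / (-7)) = -35.54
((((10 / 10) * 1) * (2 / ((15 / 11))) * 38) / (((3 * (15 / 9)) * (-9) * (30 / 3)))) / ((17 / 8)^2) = -26752 / 975375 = -0.03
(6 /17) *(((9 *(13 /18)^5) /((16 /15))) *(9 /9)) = 0.59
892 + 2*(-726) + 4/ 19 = -10636/ 19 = -559.79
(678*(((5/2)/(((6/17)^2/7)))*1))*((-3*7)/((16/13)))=-104012545/64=-1625196.02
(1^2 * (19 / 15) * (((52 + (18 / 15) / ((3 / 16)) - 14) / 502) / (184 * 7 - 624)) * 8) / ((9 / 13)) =9139 / 4687425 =0.00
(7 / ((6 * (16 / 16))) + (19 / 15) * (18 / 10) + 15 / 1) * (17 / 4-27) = -251797 / 600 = -419.66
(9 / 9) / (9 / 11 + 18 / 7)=77 / 261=0.30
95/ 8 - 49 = -297/ 8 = -37.12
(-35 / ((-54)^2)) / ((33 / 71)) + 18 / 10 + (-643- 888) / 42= -116795501 / 3367980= -34.68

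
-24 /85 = -0.28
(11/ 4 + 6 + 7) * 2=63/ 2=31.50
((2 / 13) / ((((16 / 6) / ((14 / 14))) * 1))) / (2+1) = 1 / 52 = 0.02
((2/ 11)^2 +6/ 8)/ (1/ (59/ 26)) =22361/ 12584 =1.78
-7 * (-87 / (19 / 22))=13398 / 19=705.16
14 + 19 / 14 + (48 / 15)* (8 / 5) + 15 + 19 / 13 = 168071 / 4550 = 36.94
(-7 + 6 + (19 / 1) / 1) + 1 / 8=145 / 8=18.12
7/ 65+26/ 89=2313/ 5785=0.40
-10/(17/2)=-20/17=-1.18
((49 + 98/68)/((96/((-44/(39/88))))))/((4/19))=-3942785/15912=-247.79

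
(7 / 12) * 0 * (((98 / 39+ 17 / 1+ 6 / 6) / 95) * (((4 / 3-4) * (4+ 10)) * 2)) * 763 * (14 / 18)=0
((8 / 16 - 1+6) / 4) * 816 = 1122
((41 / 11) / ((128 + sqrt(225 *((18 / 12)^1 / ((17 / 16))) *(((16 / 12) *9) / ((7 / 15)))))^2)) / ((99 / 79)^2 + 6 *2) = 397165950031 / 3975574170688032 -65249655 *sqrt(3570) / 41412230944667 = 0.00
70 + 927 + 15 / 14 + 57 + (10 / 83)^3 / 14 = 8445866777 / 8005018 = 1055.07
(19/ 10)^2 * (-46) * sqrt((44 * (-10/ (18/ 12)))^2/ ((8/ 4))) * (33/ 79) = -4018652 * sqrt(2)/ 395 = -14387.93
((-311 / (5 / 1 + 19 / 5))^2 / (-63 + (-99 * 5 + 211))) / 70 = -483605 / 9405088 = -0.05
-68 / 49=-1.39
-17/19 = -0.89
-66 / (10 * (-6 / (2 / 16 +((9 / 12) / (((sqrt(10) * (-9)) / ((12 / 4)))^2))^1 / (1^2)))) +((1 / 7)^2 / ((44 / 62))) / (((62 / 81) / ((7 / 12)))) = 15577 / 92400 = 0.17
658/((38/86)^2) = 1216642/361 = 3370.20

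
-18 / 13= -1.38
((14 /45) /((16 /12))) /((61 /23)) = 161 /1830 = 0.09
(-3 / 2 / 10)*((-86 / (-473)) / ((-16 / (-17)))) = -51 / 1760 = -0.03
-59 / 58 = -1.02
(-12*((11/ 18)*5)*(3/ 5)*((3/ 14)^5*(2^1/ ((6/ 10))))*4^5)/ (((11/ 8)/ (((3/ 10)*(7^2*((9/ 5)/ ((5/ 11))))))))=-12317184/ 8575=-1436.41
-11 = -11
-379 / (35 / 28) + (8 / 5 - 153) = -2273 / 5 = -454.60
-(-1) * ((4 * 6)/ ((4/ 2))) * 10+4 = 124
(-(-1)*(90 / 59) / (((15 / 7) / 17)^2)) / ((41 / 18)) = 509796 / 12095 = 42.15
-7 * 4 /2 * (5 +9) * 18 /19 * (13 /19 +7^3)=-23037840 /361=-63816.73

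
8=8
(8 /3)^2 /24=8 /27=0.30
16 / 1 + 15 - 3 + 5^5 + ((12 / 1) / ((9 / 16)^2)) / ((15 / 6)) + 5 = 428378 / 135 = 3173.17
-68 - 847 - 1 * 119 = -1034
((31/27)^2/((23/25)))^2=2.05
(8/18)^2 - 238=-19262/81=-237.80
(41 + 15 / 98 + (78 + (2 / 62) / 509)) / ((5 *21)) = 184251481 / 162365910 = 1.13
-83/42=-1.98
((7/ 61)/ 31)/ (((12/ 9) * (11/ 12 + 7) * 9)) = 7/ 179645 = 0.00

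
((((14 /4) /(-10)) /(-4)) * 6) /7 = 3 /40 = 0.08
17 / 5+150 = 153.40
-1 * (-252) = 252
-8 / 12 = -2 / 3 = -0.67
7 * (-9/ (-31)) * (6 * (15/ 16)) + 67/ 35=115841/ 8680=13.35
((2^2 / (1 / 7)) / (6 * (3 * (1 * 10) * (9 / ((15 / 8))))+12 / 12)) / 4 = 7 / 865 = 0.01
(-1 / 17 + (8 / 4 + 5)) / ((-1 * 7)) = -118 / 119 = -0.99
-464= -464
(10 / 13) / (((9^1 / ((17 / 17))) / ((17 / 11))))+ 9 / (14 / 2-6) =11753 / 1287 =9.13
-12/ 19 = -0.63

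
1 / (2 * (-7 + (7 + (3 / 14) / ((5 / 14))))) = 5 / 6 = 0.83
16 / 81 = 0.20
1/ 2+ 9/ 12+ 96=389/ 4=97.25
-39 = -39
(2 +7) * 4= 36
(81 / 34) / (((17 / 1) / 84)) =3402 / 289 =11.77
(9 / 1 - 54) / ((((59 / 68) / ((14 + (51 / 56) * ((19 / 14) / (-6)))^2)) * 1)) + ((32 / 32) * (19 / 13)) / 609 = -404759280965047 / 41015380224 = -9868.48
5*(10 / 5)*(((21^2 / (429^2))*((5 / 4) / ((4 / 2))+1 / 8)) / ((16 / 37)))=27195 / 654368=0.04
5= 5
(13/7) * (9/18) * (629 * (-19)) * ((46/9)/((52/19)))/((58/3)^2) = -5222587/94192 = -55.45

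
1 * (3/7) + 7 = 52/7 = 7.43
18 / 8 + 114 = 465 / 4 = 116.25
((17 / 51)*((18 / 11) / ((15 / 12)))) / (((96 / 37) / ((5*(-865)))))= -32005 / 44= -727.39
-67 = -67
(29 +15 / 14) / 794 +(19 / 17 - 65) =-12064819 / 188972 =-63.84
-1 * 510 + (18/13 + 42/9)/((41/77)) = -797318/1599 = -498.64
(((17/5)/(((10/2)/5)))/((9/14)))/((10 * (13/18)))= 238/325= 0.73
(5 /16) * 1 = 5 /16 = 0.31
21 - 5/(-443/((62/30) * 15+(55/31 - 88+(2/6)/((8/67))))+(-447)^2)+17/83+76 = 62890677075823/646991514753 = 97.20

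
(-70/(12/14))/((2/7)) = -1715/6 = -285.83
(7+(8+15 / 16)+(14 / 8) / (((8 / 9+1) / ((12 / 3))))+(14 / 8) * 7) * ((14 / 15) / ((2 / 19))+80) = 2312755 / 816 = 2834.26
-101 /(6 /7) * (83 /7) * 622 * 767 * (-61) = 121978995931 /3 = 40659665310.33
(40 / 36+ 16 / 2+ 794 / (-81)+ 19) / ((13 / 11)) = 16313 / 1053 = 15.49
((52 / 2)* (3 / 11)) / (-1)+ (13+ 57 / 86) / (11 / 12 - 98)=-7.23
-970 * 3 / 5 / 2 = -291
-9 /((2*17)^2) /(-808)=9 /934048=0.00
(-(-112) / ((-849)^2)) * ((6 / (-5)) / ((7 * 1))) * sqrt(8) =-64 * sqrt(2) / 1201335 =-0.00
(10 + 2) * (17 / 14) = 102 / 7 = 14.57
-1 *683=-683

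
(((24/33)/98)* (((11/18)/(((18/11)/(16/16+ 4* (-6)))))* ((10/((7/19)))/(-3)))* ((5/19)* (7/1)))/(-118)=-6325/702513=-0.01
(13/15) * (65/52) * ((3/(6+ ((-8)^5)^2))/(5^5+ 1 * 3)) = 13/13434657776960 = 0.00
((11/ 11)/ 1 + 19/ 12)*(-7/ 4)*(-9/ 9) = 217/ 48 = 4.52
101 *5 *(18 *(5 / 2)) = 22725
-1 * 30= -30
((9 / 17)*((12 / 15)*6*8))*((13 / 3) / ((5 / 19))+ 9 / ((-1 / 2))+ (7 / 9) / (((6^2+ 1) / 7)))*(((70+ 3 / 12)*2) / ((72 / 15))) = -2594192 / 3145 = -824.86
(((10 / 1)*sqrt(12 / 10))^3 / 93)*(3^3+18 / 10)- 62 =-62+2304*sqrt(30) / 31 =345.08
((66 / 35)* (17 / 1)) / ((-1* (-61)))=1122 / 2135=0.53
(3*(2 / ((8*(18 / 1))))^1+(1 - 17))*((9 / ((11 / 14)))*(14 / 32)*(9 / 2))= -506709 / 1408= -359.88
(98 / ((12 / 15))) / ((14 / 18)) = 315 / 2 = 157.50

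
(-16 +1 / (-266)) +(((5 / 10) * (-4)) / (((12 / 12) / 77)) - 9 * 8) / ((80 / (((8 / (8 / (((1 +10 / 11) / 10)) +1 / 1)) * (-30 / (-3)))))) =-5097993 / 239666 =-21.27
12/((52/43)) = 129/13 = 9.92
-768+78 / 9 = -2278 / 3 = -759.33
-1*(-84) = 84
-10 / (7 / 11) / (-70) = 11 / 49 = 0.22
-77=-77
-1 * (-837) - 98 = 739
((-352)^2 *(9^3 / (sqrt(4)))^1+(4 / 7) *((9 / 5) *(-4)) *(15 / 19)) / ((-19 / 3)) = -18020038896 / 2527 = -7131000.75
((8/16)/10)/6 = 1/120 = 0.01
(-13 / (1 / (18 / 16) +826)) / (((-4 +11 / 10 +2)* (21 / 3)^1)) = 65 / 26047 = 0.00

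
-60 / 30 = -2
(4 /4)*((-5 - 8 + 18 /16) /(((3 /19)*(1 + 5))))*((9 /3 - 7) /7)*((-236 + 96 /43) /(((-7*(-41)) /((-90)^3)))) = 52487595000 /12341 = 4253107.12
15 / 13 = 1.15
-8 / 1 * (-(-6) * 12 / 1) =-576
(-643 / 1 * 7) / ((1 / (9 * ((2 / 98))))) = -5787 / 7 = -826.71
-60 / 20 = -3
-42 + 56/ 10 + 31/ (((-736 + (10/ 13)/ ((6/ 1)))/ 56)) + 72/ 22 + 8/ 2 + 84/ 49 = -29905026/ 1004465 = -29.77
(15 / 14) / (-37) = -15 / 518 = -0.03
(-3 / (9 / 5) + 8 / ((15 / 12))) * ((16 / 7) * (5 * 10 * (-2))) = -22720 / 21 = -1081.90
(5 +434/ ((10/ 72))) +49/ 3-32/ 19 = 896168/ 285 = 3144.45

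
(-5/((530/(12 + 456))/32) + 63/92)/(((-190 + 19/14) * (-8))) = -4798899/51510064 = -0.09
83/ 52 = 1.60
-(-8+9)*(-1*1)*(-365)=-365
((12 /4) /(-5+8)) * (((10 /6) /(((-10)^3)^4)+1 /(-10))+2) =1140000000001 /600000000000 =1.90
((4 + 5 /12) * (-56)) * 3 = -742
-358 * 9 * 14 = -45108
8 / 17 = 0.47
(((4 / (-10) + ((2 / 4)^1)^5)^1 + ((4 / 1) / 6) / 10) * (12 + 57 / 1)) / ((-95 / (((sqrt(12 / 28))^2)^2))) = 6003 / 148960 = 0.04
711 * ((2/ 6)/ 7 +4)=20145/ 7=2877.86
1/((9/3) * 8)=1/24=0.04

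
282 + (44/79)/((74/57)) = 825540/2923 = 282.43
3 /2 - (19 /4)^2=-337 /16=-21.06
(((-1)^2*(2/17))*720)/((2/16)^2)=92160/17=5421.18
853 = 853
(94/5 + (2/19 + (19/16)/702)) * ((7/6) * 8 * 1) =141221339/800280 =176.46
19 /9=2.11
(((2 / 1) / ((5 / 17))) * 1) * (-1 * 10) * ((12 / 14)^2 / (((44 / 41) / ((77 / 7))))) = -25092 / 49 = -512.08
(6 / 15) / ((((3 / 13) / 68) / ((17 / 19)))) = 30056 / 285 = 105.46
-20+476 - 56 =400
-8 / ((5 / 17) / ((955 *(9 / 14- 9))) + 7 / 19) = -57744648 / 2659027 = -21.72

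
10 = 10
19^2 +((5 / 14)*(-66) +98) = 3048 / 7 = 435.43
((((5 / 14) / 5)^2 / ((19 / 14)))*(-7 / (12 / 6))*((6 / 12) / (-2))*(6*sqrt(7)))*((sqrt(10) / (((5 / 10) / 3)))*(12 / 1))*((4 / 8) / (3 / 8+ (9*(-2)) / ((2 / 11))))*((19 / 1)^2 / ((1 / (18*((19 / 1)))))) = -233928*sqrt(70) / 263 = -7441.76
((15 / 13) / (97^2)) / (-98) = -15 / 11987066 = -0.00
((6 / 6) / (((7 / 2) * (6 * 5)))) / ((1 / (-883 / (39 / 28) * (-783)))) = 307284 / 65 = 4727.45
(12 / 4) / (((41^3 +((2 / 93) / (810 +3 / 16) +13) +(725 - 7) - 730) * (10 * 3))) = 0.00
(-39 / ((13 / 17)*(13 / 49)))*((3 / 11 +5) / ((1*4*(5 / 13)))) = -72471 / 110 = -658.83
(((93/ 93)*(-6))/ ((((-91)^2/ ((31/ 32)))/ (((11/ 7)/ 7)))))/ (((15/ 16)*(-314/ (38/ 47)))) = 6479/ 14970847255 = 0.00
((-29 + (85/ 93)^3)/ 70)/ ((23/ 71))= -1.25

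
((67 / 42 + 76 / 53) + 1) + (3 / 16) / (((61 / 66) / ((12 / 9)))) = 4.30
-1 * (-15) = 15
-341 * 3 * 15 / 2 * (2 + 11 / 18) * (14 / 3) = -560945 / 6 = -93490.83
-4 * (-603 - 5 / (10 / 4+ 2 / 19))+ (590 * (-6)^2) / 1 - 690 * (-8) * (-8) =-2029532 / 99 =-20500.32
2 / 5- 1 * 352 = -1758 / 5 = -351.60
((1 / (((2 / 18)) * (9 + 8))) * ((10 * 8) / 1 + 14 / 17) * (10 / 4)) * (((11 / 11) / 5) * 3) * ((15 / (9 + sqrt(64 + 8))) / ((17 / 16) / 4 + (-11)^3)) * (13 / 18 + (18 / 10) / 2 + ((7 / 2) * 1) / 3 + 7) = -0.41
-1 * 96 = -96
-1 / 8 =-0.12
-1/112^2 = -1/12544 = -0.00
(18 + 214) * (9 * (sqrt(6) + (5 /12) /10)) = 87 + 2088 * sqrt(6) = 5201.53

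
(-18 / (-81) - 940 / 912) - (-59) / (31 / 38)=1516385 / 21204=71.51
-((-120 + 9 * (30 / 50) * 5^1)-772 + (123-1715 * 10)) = 17892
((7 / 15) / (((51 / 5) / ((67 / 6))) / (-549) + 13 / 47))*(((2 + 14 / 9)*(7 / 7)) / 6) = 1.01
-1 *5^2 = -25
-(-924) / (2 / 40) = 18480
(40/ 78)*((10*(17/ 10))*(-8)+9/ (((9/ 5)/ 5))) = -740/ 13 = -56.92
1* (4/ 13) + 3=43/ 13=3.31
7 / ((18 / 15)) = 35 / 6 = 5.83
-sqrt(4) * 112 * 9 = -2016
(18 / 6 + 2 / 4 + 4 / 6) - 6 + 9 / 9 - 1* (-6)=31 / 6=5.17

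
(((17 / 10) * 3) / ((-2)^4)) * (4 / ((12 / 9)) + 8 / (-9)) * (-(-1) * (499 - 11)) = 19703 / 60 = 328.38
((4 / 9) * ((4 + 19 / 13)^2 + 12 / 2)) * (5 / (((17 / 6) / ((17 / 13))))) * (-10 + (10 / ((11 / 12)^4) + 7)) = 13194813800 / 32166277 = 410.21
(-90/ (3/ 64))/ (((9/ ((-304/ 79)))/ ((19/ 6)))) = 1848320/ 711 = 2599.61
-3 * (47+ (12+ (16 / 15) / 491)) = -434551 / 2455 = -177.01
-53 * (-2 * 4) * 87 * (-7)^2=1807512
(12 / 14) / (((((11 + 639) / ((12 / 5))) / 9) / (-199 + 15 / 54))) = -9198 / 1625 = -5.66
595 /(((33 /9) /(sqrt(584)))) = 3570 * sqrt(146) /11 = 3921.50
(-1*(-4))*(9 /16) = 9 /4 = 2.25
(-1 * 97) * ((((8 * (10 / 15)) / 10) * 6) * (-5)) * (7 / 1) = 10864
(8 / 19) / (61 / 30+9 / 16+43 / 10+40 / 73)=28032 / 495577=0.06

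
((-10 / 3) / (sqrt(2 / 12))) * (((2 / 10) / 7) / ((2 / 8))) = -8 * sqrt(6) / 21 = -0.93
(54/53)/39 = 18/689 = 0.03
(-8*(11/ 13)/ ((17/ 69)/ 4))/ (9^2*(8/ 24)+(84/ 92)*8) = -186208/ 58123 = -3.20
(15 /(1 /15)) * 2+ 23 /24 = 10823 /24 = 450.96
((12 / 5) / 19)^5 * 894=222455808 / 7737809375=0.03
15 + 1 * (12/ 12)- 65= -49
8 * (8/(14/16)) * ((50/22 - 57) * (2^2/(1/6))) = -1056768/11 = -96069.82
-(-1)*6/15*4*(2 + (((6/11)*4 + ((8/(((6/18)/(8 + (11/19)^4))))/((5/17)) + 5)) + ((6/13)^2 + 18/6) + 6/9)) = 19624446308512/18170005425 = 1080.05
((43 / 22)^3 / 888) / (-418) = -79507 / 3952367232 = -0.00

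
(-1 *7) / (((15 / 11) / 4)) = -308 / 15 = -20.53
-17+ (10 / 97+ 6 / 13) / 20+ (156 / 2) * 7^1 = 3335523 / 6305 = 529.03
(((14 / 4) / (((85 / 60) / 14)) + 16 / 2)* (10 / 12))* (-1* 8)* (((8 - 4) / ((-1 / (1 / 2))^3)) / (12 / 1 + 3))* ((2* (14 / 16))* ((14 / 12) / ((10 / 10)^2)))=8869 / 459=19.32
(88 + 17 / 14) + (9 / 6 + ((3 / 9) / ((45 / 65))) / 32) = 548731 / 6048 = 90.73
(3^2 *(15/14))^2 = 18225/196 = 92.98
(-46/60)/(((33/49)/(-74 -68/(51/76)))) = 296401/1485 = 199.60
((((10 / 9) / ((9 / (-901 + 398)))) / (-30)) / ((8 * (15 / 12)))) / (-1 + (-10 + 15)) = 503 / 9720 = 0.05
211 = 211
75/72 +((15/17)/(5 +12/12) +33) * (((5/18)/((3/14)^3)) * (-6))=-61838285/11016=-5613.50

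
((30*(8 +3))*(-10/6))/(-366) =275/183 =1.50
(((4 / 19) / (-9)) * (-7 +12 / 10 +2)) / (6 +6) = 1 / 135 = 0.01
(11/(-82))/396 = -0.00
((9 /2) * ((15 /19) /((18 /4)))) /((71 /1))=15 /1349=0.01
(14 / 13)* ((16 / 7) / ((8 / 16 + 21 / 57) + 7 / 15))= 18240 / 9893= 1.84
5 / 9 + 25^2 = 5630 / 9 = 625.56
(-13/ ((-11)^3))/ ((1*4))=0.00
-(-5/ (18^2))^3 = 125/ 34012224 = 0.00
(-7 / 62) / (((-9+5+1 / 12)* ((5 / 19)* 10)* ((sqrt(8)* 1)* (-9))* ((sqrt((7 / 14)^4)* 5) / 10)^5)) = -1089536* sqrt(2) / 109275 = -14.10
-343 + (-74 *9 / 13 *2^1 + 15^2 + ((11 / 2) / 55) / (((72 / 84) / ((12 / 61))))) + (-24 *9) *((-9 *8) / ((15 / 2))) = 1469557 / 793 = 1853.16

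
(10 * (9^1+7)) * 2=320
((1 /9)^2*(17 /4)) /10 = 17 /3240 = 0.01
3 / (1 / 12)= 36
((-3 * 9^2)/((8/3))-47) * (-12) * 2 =3315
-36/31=-1.16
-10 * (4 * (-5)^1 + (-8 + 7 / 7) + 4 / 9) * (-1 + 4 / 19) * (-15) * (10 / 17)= 597500 / 323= 1849.85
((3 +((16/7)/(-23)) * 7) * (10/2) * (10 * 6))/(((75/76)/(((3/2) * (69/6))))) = 12084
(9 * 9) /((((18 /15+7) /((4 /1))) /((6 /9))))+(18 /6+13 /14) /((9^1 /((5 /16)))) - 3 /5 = 25.88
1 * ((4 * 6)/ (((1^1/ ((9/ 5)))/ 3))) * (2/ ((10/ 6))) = 3888/ 25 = 155.52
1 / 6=0.17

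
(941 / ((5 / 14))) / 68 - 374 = -335.25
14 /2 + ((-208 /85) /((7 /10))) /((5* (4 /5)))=729 /119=6.13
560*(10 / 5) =1120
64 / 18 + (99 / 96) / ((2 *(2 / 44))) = 4291 / 288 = 14.90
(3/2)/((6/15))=15/4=3.75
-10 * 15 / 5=-30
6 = 6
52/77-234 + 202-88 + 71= -3721/77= -48.32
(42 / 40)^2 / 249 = 147 / 33200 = 0.00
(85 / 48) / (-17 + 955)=85 / 45024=0.00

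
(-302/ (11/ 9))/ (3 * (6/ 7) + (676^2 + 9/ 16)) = -304416/ 562998293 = -0.00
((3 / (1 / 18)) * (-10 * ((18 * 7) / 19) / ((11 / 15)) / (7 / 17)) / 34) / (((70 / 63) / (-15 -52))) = 4395870 / 209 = 21032.87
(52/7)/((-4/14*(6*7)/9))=-39/7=-5.57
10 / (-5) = -2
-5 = -5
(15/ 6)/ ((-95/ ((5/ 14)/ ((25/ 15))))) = -3/ 532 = -0.01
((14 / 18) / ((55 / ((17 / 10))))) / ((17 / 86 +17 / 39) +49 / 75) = 66521 / 3560931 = 0.02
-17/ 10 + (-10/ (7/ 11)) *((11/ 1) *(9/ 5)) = -21899/ 70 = -312.84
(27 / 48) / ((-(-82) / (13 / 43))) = 117 / 56416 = 0.00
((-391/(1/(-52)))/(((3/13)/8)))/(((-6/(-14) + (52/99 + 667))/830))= 101354613360/115723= 875838.11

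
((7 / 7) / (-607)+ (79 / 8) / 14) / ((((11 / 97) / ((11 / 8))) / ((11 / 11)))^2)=450135969 / 4350976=103.46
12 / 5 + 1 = 17 / 5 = 3.40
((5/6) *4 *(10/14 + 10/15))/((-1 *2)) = -145/63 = -2.30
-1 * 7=-7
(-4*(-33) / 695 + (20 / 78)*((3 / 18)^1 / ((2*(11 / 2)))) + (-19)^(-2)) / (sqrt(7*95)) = 9068152*sqrt(665) / 30675677175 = 0.01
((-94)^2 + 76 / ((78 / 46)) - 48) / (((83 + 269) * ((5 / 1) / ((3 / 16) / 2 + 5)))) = 350939 / 13728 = 25.56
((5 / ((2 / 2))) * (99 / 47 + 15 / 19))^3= 2161700757000 / 712121957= 3035.58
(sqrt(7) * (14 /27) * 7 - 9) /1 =-9+98 * sqrt(7) /27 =0.60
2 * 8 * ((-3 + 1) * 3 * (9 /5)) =-864 /5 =-172.80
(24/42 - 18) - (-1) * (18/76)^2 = -175601/10108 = -17.37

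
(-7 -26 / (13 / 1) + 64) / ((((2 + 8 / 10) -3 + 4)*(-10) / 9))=-13.03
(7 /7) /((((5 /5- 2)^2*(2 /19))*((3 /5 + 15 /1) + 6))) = 95 /216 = 0.44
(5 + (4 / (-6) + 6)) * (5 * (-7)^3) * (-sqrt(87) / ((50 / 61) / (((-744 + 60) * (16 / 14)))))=-84505008 * sqrt(87) / 5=-157642048.30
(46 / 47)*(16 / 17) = 736 / 799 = 0.92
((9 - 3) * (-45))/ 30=-9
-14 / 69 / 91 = -2 / 897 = -0.00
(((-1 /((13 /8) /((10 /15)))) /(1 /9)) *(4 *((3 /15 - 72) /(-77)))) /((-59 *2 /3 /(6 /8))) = 77544 /295295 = 0.26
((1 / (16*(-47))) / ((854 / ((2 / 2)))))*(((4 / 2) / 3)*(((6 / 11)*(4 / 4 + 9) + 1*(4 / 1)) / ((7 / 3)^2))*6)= -117 / 10817191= -0.00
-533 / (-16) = 533 / 16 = 33.31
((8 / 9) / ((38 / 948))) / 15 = 1264 / 855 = 1.48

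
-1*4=-4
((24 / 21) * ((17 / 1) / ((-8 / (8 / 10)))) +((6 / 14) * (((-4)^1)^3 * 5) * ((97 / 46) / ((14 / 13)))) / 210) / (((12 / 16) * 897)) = -508304 / 106146495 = -0.00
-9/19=-0.47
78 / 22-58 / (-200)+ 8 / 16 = 4769 / 1100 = 4.34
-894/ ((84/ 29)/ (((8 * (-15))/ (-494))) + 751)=-64815/ 55312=-1.17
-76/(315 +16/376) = -3572/14807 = -0.24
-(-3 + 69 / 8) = -45 / 8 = -5.62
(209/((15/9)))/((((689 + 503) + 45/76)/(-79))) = -3764508/453185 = -8.31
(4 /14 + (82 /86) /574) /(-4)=-173 /2408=-0.07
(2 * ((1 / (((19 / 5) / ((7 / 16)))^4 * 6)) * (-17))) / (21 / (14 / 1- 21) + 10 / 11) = 280616875 / 589309476864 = 0.00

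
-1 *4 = -4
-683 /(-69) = 683 /69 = 9.90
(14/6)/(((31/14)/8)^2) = 87808/2883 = 30.46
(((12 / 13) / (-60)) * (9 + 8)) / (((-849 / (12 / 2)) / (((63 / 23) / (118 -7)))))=714 / 15654145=0.00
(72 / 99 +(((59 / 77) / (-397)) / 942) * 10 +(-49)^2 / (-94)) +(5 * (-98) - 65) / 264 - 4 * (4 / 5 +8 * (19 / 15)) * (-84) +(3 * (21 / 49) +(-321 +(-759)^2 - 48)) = 15682253574825517 / 27068238120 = 579359.97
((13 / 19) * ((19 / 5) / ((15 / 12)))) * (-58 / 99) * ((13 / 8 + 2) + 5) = -8671 / 825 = -10.51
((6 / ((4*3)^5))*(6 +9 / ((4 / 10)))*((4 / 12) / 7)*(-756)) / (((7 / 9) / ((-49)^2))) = -19551 / 256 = -76.37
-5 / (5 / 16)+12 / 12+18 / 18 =-14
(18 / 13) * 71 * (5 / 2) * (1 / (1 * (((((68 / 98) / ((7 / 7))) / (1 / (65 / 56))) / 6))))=1830.93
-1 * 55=-55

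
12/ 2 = 6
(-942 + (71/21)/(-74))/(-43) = 1463939/66822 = 21.91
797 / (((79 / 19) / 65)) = 984295 / 79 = 12459.43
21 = 21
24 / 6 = 4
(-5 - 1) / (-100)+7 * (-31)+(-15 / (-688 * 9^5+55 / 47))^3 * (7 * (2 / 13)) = -981633757650326843108559539132719 / 4524908996267755338382985253850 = -216.94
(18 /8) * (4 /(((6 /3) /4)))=18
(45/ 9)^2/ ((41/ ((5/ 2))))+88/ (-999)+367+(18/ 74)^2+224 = 1795833623/ 3030966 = 592.50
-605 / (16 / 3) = -1815 / 16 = -113.44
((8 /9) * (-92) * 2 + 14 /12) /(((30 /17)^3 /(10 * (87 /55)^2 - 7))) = -156574701197 /294030000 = -532.51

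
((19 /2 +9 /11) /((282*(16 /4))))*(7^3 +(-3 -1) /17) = 1322729 /421872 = 3.14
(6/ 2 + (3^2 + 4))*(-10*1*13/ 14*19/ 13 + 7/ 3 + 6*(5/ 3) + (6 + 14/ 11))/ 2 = 11152/ 231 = 48.28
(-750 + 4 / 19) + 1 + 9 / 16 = -227461 / 304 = -748.23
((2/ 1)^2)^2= 16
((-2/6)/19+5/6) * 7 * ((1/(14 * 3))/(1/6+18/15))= 155/1558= 0.10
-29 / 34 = -0.85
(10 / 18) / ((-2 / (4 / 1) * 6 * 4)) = -5 / 108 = -0.05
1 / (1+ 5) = 1 / 6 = 0.17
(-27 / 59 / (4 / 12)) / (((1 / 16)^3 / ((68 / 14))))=-27313.28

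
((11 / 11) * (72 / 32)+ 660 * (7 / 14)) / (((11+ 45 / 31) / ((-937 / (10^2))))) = -38603463 / 154400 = -250.02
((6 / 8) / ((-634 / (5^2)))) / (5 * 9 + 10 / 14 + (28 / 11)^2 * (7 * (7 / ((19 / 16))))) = -402325 / 4259019264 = -0.00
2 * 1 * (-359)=-718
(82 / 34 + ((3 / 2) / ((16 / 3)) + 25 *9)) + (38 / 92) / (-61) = 173777427 / 763232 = 227.69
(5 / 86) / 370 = 1 / 6364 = 0.00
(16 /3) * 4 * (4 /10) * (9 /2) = 192 /5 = 38.40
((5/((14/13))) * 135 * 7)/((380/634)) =556335/76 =7320.20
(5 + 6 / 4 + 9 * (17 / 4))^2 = 32041 / 16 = 2002.56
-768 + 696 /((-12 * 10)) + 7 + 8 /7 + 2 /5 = -765.26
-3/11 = -0.27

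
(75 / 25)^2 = 9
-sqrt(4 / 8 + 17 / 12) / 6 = -sqrt(69) / 36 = -0.23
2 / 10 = 1 / 5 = 0.20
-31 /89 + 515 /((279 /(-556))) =-1026.66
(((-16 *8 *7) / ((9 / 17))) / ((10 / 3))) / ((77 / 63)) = -22848 / 55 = -415.42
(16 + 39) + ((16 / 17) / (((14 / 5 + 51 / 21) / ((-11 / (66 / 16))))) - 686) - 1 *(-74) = -5202961 / 9333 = -557.48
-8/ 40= -1/ 5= -0.20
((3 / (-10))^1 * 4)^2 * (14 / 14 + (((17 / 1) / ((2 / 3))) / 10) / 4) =1179 / 500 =2.36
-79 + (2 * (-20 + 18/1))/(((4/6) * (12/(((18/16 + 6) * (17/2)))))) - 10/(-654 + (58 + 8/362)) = -11786577/107872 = -109.26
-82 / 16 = -41 / 8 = -5.12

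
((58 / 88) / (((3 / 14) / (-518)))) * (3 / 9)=-531.08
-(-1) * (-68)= -68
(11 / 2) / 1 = 11 / 2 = 5.50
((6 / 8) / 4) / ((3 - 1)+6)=3 / 128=0.02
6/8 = 3/4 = 0.75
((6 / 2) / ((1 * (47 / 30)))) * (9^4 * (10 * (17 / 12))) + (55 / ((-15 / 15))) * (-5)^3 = 184859.57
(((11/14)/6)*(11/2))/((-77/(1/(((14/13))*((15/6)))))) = -143/41160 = -0.00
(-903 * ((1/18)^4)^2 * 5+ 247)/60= 907310085919/220399211520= 4.12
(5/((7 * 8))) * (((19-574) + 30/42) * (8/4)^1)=-4850/49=-98.98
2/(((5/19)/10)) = 76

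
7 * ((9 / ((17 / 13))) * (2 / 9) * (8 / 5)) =1456 / 85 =17.13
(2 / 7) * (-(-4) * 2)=16 / 7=2.29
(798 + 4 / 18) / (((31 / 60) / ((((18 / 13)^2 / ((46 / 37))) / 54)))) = 44.12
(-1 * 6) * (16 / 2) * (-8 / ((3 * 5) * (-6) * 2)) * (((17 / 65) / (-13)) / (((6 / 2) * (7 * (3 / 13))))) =544 / 61425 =0.01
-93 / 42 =-31 / 14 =-2.21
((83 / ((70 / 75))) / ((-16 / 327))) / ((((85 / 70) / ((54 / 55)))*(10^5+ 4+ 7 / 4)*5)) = -244269 / 83115890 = -0.00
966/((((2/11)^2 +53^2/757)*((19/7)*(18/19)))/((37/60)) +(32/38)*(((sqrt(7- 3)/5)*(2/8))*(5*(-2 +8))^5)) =72570562757/153730249816140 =0.00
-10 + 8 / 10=-46 / 5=-9.20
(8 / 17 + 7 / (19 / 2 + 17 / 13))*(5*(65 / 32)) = 11.36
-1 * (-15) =15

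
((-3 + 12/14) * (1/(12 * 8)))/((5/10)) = -5/112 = -0.04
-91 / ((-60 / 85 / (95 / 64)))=146965 / 768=191.36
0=0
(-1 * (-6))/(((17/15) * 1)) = 90/17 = 5.29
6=6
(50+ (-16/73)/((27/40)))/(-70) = -0.71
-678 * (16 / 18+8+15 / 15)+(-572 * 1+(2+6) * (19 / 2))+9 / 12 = -86399 / 12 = -7199.92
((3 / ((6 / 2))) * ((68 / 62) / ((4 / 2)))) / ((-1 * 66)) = -17 / 2046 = -0.01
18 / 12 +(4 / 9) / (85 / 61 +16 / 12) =4979 / 2994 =1.66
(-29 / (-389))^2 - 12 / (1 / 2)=-3630863 / 151321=-23.99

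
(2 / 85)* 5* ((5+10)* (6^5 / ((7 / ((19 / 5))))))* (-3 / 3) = -886464 / 119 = -7449.28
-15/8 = -1.88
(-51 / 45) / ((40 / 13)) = -221 / 600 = -0.37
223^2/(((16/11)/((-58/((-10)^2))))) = -15863551/800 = -19829.44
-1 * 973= -973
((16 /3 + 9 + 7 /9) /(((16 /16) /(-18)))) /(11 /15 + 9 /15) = -204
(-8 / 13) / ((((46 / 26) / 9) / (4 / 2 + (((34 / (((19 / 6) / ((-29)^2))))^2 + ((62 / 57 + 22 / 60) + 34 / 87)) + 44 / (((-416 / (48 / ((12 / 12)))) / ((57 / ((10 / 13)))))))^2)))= -52460105197373771060099106 / 2520799103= -20810902834319903.78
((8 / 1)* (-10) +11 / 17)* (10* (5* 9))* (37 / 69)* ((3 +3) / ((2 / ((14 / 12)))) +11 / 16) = -250812825 / 3128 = -80183.13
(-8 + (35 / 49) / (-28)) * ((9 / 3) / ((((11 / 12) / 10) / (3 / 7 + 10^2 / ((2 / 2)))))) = -9047610 / 343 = -26377.87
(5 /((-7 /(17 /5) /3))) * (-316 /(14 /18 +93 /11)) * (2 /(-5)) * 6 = -9572904 /15995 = -598.49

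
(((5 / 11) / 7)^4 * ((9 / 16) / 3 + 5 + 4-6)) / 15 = 2125 / 562448656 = 0.00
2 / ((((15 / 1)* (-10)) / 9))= -3 / 25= -0.12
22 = 22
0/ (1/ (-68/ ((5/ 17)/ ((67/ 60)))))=0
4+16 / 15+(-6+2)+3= 61 / 15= 4.07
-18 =-18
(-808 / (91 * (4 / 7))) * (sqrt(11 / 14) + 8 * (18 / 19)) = -29088 / 247 - 101 * sqrt(154) / 91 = -131.54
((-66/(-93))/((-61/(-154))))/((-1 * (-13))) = 3388/24583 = 0.14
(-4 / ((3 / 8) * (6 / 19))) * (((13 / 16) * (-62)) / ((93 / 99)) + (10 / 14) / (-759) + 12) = 67232222 / 47817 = 1406.03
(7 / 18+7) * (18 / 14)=9.50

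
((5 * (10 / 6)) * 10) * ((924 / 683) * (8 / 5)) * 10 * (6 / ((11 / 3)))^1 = 2016000 / 683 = 2951.68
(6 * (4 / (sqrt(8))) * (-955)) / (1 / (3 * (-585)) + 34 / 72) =-40224600 * sqrt(2) / 3311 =-17180.96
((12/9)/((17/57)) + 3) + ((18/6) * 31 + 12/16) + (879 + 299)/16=23779/136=174.85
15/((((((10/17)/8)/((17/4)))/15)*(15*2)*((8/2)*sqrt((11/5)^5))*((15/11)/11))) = 1445*sqrt(55)/88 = 121.78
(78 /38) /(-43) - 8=-6575 /817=-8.05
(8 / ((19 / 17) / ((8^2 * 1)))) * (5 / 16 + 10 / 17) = 7840 / 19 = 412.63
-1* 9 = -9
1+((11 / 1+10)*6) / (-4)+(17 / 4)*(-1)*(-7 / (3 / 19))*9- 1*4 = 6645 / 4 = 1661.25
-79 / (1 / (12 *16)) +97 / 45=-682463 / 45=-15165.84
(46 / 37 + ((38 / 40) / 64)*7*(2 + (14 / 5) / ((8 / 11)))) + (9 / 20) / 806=706815991 / 381721600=1.85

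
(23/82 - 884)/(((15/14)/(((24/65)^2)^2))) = -11219668992/731875625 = -15.33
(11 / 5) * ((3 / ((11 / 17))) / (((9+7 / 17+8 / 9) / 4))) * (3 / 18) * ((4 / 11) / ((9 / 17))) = 4913 / 10835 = 0.45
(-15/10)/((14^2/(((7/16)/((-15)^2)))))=-1/67200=-0.00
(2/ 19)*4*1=8/ 19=0.42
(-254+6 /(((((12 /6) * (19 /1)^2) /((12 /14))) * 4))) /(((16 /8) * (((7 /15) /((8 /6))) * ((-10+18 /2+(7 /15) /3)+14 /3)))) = -288834075 /3042508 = -94.93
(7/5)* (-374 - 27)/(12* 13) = -2807/780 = -3.60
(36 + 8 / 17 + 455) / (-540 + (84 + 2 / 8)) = -1.08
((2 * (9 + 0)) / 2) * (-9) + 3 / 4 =-321 / 4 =-80.25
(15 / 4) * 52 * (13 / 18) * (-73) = -61685 / 6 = -10280.83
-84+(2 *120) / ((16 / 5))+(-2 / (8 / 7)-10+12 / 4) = -71 / 4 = -17.75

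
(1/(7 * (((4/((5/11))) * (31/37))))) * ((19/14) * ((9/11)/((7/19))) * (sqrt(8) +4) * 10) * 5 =15026625 * sqrt(2)/2573186 +15026625/1286593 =19.94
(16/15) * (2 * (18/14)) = 2.74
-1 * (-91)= 91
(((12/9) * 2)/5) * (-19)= -152/15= -10.13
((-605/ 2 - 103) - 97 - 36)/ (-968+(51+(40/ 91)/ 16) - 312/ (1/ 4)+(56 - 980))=98007/ 562193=0.17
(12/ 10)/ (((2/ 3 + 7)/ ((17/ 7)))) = 0.38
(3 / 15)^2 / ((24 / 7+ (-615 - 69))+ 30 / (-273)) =-91 / 1548550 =-0.00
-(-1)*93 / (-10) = -93 / 10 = -9.30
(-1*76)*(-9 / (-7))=-97.71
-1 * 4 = -4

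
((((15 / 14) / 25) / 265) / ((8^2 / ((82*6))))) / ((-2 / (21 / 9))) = -123 / 84800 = -0.00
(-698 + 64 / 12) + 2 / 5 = -10384 / 15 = -692.27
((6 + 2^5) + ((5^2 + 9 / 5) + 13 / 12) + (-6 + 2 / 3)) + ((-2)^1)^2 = 1291 / 20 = 64.55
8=8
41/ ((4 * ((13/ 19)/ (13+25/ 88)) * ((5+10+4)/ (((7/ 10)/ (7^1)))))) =47929/ 45760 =1.05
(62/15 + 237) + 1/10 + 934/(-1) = -20783/30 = -692.77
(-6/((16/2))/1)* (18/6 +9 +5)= -51/4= -12.75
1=1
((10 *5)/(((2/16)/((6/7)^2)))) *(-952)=-1958400/7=-279771.43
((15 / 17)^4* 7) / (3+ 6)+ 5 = 456980 / 83521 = 5.47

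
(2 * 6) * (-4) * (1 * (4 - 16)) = 576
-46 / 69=-2 / 3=-0.67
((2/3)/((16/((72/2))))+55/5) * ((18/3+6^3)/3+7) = 2025/2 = 1012.50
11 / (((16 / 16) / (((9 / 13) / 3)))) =2.54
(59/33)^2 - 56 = -57503/1089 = -52.80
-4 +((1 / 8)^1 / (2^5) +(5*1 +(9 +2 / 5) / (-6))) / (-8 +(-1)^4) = -4.49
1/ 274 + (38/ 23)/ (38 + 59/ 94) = 1062241/ 22882562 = 0.05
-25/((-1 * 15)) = 5/3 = 1.67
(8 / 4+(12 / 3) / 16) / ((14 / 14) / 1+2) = 3 / 4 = 0.75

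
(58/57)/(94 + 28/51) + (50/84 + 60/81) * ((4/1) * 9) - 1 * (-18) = 63593245/961989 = 66.11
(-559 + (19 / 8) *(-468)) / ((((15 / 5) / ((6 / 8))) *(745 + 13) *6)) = -3341 / 36384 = -0.09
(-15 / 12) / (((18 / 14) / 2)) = -35 / 18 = -1.94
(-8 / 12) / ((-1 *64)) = 1 / 96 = 0.01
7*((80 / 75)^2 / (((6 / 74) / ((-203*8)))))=-107677696 / 675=-159522.51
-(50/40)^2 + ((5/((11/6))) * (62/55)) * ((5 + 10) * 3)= 264815/1936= 136.78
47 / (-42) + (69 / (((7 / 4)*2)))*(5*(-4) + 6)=-11639 / 42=-277.12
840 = 840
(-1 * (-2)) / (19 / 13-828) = -26 / 10745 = -0.00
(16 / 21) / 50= 8 / 525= 0.02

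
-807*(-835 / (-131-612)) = -673845 / 743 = -906.92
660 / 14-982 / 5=-5224 / 35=-149.26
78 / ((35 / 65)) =1014 / 7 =144.86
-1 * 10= -10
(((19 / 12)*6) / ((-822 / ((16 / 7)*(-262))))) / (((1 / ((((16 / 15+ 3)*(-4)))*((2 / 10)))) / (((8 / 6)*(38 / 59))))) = -738496256 / 38192175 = -19.34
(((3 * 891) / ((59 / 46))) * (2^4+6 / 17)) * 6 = 205093944 / 1003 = 204480.50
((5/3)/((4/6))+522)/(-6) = -1049/12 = -87.42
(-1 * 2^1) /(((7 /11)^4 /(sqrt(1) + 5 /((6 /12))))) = -322102 /2401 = -134.15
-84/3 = -28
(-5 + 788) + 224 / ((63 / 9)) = 815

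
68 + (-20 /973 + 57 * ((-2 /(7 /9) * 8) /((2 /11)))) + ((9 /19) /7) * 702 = -117090366 /18487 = -6333.66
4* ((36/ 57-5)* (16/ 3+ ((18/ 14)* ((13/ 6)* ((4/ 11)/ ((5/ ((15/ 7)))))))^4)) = -451332048712448/ 4810939732137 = -93.81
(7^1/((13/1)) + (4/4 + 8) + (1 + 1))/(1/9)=1350/13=103.85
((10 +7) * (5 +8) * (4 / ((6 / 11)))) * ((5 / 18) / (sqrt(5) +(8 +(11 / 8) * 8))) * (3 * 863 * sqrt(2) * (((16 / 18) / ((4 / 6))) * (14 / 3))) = -146856710 * sqrt(10) / 7209 +2790277490 * sqrt(2) / 7209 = 482958.33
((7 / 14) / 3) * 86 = 43 / 3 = 14.33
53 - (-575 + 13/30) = 18827/30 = 627.57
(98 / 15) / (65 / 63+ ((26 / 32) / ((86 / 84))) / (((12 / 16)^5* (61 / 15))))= 16194402 / 4595825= 3.52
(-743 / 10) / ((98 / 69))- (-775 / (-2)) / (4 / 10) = -500321 / 490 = -1021.06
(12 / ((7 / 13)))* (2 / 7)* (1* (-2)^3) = -2496 / 49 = -50.94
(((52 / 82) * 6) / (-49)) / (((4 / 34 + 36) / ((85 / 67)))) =-112710 / 41323121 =-0.00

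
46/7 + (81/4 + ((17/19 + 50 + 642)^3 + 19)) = 63888204279597/192052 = 332660968.28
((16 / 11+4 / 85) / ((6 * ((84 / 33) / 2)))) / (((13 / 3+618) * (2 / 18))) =3159 / 1110865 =0.00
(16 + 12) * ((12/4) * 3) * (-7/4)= -441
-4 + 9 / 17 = -59 / 17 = -3.47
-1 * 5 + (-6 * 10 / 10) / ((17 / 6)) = -121 / 17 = -7.12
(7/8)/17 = 7/136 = 0.05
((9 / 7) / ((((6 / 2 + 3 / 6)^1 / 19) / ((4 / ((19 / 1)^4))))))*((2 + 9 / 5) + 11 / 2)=3348 / 1680455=0.00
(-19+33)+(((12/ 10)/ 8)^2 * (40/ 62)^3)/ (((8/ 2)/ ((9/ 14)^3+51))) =14.08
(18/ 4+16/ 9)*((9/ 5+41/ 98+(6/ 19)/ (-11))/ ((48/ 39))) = 329412967/ 29494080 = 11.17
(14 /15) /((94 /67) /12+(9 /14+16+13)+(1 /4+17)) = 26264 /1322855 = 0.02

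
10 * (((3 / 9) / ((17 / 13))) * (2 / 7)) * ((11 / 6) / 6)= 715 / 3213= 0.22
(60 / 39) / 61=20 / 793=0.03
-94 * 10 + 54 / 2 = -913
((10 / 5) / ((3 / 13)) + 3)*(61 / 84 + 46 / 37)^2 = 187333205 / 4139856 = 45.25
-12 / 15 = -4 / 5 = -0.80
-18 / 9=-2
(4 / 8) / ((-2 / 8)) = -2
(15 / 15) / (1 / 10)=10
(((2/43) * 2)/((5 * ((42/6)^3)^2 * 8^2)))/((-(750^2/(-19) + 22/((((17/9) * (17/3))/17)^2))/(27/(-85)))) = -0.00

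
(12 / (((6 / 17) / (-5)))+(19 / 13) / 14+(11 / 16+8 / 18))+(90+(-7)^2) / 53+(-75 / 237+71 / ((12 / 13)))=-4912786057 / 54866448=-89.54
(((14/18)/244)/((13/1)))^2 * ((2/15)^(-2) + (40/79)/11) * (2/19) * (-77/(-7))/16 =9588565/39145518217728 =0.00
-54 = -54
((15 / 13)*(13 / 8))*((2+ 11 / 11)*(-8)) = -45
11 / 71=0.15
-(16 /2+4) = -12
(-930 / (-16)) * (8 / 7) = 465 / 7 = 66.43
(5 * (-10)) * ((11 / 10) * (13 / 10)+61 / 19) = -8817 / 38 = -232.03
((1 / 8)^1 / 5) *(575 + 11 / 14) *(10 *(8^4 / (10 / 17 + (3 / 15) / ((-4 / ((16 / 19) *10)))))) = 3526708.83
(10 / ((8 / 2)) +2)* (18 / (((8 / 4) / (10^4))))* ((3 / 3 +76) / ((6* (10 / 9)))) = 4677750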